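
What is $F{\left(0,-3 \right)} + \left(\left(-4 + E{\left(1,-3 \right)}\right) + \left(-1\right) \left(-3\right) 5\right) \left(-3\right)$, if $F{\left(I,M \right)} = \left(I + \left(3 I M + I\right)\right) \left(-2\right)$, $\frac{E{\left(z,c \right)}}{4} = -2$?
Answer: $-9$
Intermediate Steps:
$E{\left(z,c \right)} = -8$ ($E{\left(z,c \right)} = 4 \left(-2\right) = -8$)
$F{\left(I,M \right)} = - 4 I - 6 I M$ ($F{\left(I,M \right)} = \left(I + \left(3 I M + I\right)\right) \left(-2\right) = \left(I + \left(I + 3 I M\right)\right) \left(-2\right) = \left(2 I + 3 I M\right) \left(-2\right) = - 4 I - 6 I M$)
$F{\left(0,-3 \right)} + \left(\left(-4 + E{\left(1,-3 \right)}\right) + \left(-1\right) \left(-3\right) 5\right) \left(-3\right) = \left(-2\right) 0 \left(2 + 3 \left(-3\right)\right) + \left(\left(-4 - 8\right) + \left(-1\right) \left(-3\right) 5\right) \left(-3\right) = \left(-2\right) 0 \left(2 - 9\right) + \left(-12 + 3 \cdot 5\right) \left(-3\right) = \left(-2\right) 0 \left(-7\right) + \left(-12 + 15\right) \left(-3\right) = 0 + 3 \left(-3\right) = 0 - 9 = -9$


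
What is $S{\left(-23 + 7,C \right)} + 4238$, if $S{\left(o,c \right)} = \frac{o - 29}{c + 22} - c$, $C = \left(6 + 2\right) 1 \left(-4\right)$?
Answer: $\frac{8549}{2} \approx 4274.5$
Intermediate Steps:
$C = -32$ ($C = 8 \left(-4\right) = -32$)
$S{\left(o,c \right)} = - c + \frac{-29 + o}{22 + c}$ ($S{\left(o,c \right)} = \frac{-29 + o}{22 + c} - c = - c + \frac{-29 + o}{22 + c}$)
$S{\left(-23 + 7,C \right)} + 4238 = \frac{-29 + \left(-23 + 7\right) - \left(-32\right)^{2} - -704}{22 - 32} + 4238 = \frac{-29 - 16 - 1024 + 704}{-10} + 4238 = - \frac{-29 - 16 - 1024 + 704}{10} + 4238 = \left(- \frac{1}{10}\right) \left(-365\right) + 4238 = \frac{73}{2} + 4238 = \frac{8549}{2}$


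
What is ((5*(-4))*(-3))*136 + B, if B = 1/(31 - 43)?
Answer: 97919/12 ≈ 8159.9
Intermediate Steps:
B = -1/12 (B = 1/(-12) = -1/12 ≈ -0.083333)
((5*(-4))*(-3))*136 + B = ((5*(-4))*(-3))*136 - 1/12 = -20*(-3)*136 - 1/12 = 60*136 - 1/12 = 8160 - 1/12 = 97919/12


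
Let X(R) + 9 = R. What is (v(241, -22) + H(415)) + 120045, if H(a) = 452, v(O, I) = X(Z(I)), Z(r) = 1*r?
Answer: 120466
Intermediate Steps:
Z(r) = r
X(R) = -9 + R
v(O, I) = -9 + I
(v(241, -22) + H(415)) + 120045 = ((-9 - 22) + 452) + 120045 = (-31 + 452) + 120045 = 421 + 120045 = 120466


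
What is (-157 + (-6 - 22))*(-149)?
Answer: 27565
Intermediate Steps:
(-157 + (-6 - 22))*(-149) = (-157 - 28)*(-149) = -185*(-149) = 27565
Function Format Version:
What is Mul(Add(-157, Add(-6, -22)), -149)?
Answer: 27565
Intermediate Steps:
Mul(Add(-157, Add(-6, -22)), -149) = Mul(Add(-157, -28), -149) = Mul(-185, -149) = 27565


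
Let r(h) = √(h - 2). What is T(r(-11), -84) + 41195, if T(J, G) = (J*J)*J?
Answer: 41195 - 13*I*√13 ≈ 41195.0 - 46.872*I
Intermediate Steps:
r(h) = √(-2 + h)
T(J, G) = J³ (T(J, G) = J²*J = J³)
T(r(-11), -84) + 41195 = (√(-2 - 11))³ + 41195 = (√(-13))³ + 41195 = (I*√13)³ + 41195 = -13*I*√13 + 41195 = 41195 - 13*I*√13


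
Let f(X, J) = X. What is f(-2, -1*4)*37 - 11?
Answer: -85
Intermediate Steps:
f(-2, -1*4)*37 - 11 = -2*37 - 11 = -74 - 11 = -85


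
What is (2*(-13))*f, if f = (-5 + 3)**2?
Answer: -104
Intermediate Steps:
f = 4 (f = (-2)**2 = 4)
(2*(-13))*f = (2*(-13))*4 = -26*4 = -104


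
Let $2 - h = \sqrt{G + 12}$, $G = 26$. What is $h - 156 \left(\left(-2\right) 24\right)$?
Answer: $7490 - \sqrt{38} \approx 7483.8$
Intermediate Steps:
$h = 2 - \sqrt{38}$ ($h = 2 - \sqrt{26 + 12} = 2 - \sqrt{38} \approx -4.1644$)
$h - 156 \left(\left(-2\right) 24\right) = \left(2 - \sqrt{38}\right) - 156 \left(\left(-2\right) 24\right) = \left(2 - \sqrt{38}\right) - -7488 = \left(2 - \sqrt{38}\right) + 7488 = 7490 - \sqrt{38}$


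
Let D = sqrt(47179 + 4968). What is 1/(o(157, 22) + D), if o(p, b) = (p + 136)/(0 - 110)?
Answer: 32230/630892851 + 12100*sqrt(52147)/630892851 ≈ 0.0044308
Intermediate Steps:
o(p, b) = -68/55 - p/110 (o(p, b) = (136 + p)/(-110) = (136 + p)*(-1/110) = -68/55 - p/110)
D = sqrt(52147) ≈ 228.36
1/(o(157, 22) + D) = 1/((-68/55 - 1/110*157) + sqrt(52147)) = 1/((-68/55 - 157/110) + sqrt(52147)) = 1/(-293/110 + sqrt(52147))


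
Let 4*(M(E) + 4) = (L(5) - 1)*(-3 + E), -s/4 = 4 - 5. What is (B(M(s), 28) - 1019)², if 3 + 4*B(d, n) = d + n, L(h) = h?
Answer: 4108729/4 ≈ 1.0272e+6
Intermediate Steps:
s = 4 (s = -4*(4 - 5) = -4*(-1) = 4)
M(E) = -7 + E (M(E) = -4 + ((5 - 1)*(-3 + E))/4 = -4 + (4*(-3 + E))/4 = -4 + (-12 + 4*E)/4 = -4 + (-3 + E) = -7 + E)
B(d, n) = -¾ + d/4 + n/4 (B(d, n) = -¾ + (d + n)/4 = -¾ + (d/4 + n/4) = -¾ + d/4 + n/4)
(B(M(s), 28) - 1019)² = ((-¾ + (-7 + 4)/4 + (¼)*28) - 1019)² = ((-¾ + (¼)*(-3) + 7) - 1019)² = ((-¾ - ¾ + 7) - 1019)² = (11/2 - 1019)² = (-2027/2)² = 4108729/4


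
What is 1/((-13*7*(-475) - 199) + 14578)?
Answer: 1/57604 ≈ 1.7360e-5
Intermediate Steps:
1/((-13*7*(-475) - 199) + 14578) = 1/((-91*(-475) - 199) + 14578) = 1/((43225 - 199) + 14578) = 1/(43026 + 14578) = 1/57604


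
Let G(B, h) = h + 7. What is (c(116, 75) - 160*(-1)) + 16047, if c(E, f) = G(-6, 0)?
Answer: 16214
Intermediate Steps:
G(B, h) = 7 + h
c(E, f) = 7 (c(E, f) = 7 + 0 = 7)
(c(116, 75) - 160*(-1)) + 16047 = (7 - 160*(-1)) + 16047 = (7 + 160) + 16047 = 167 + 16047 = 16214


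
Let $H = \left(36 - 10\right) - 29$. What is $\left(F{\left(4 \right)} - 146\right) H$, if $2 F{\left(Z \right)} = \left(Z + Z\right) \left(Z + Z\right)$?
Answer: $342$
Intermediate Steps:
$F{\left(Z \right)} = 2 Z^{2}$ ($F{\left(Z \right)} = \frac{\left(Z + Z\right) \left(Z + Z\right)}{2} = \frac{2 Z 2 Z}{2} = \frac{4 Z^{2}}{2} = 2 Z^{2}$)
$H = -3$ ($H = \left(36 + \left(-20 + 10\right)\right) - 29 = \left(36 - 10\right) - 29 = 26 - 29 = -3$)
$\left(F{\left(4 \right)} - 146\right) H = \left(2 \cdot 4^{2} - 146\right) \left(-3\right) = \left(2 \cdot 16 - 146\right) \left(-3\right) = \left(32 - 146\right) \left(-3\right) = \left(-114\right) \left(-3\right) = 342$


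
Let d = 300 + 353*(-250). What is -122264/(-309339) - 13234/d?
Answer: 7423455563/13603182525 ≈ 0.54571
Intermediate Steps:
d = -87950 (d = 300 - 88250 = -87950)
-122264/(-309339) - 13234/d = -122264/(-309339) - 13234/(-87950) = -122264*(-1/309339) - 13234*(-1/87950) = 122264/309339 + 6617/43975 = 7423455563/13603182525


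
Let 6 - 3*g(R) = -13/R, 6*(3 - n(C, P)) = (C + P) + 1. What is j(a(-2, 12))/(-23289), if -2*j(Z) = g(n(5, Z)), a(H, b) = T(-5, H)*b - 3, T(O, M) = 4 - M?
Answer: 44/1327473 ≈ 3.3146e-5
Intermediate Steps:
n(C, P) = 17/6 - C/6 - P/6 (n(C, P) = 3 - ((C + P) + 1)/6 = 3 - (1 + C + P)/6 = 3 + (-⅙ - C/6 - P/6) = 17/6 - C/6 - P/6)
a(H, b) = -3 + b*(4 - H) (a(H, b) = (4 - H)*b - 3 = b*(4 - H) - 3 = -3 + b*(4 - H))
g(R) = 2 + 13/(3*R) (g(R) = 2 - (-13)/(3*R) = 2 + 13/(3*R))
j(Z) = -1 - 13/(6*(2 - Z/6)) (j(Z) = -(2 + 13/(3*(17/6 - ⅙*5 - Z/6)))/2 = -(2 + 13/(3*(17/6 - ⅚ - Z/6)))/2 = -(2 + 13/(3*(2 - Z/6)))/2 = -1 - 13/(6*(2 - Z/6)))
j(a(-2, 12))/(-23289) = ((25 - (-3 - 1*12*(-4 - 2)))/(-12 + (-3 - 1*12*(-4 - 2))))/(-23289) = ((25 - (-3 - 1*12*(-6)))/(-12 + (-3 - 1*12*(-6))))*(-1/23289) = ((25 - (-3 + 72))/(-12 + (-3 + 72)))*(-1/23289) = ((25 - 1*69)/(-12 + 69))*(-1/23289) = ((25 - 69)/57)*(-1/23289) = ((1/57)*(-44))*(-1/23289) = -44/57*(-1/23289) = 44/1327473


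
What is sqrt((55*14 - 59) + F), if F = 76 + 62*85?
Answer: 3*sqrt(673) ≈ 77.827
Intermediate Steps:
F = 5346 (F = 76 + 5270 = 5346)
sqrt((55*14 - 59) + F) = sqrt((55*14 - 59) + 5346) = sqrt((770 - 59) + 5346) = sqrt(711 + 5346) = sqrt(6057) = 3*sqrt(673)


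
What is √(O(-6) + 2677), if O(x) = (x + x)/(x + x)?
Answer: √2678 ≈ 51.749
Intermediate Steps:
O(x) = 1 (O(x) = (2*x)/((2*x)) = (2*x)*(1/(2*x)) = 1)
√(O(-6) + 2677) = √(1 + 2677) = √2678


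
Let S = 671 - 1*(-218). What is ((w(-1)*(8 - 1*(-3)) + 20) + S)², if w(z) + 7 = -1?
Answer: 674041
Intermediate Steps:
w(z) = -8 (w(z) = -7 - 1 = -8)
S = 889 (S = 671 + 218 = 889)
((w(-1)*(8 - 1*(-3)) + 20) + S)² = ((-8*(8 - 1*(-3)) + 20) + 889)² = ((-8*(8 + 3) + 20) + 889)² = ((-8*11 + 20) + 889)² = ((-88 + 20) + 889)² = (-68 + 889)² = 821² = 674041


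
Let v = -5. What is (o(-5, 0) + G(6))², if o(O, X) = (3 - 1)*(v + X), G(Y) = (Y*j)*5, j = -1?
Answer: 1600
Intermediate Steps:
G(Y) = -5*Y (G(Y) = (Y*(-1))*5 = -Y*5 = -5*Y)
o(O, X) = -10 + 2*X (o(O, X) = (3 - 1)*(-5 + X) = 2*(-5 + X) = -10 + 2*X)
(o(-5, 0) + G(6))² = ((-10 + 2*0) - 5*6)² = ((-10 + 0) - 30)² = (-10 - 30)² = (-40)² = 1600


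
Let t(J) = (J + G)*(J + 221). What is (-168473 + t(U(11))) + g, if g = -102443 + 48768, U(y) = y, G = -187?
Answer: -262980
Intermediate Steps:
t(J) = (-187 + J)*(221 + J) (t(J) = (J - 187)*(J + 221) = (-187 + J)*(221 + J))
g = -53675
(-168473 + t(U(11))) + g = (-168473 + (-41327 + 11² + 34*11)) - 53675 = (-168473 + (-41327 + 121 + 374)) - 53675 = (-168473 - 40832) - 53675 = -209305 - 53675 = -262980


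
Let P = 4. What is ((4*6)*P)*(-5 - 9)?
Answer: -1344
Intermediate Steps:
((4*6)*P)*(-5 - 9) = ((4*6)*4)*(-5 - 9) = (24*4)*(-14) = 96*(-14) = -1344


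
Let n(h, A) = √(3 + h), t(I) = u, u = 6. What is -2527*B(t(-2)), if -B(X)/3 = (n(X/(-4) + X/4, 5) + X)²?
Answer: 295659 + 90972*√3 ≈ 4.5323e+5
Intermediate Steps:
t(I) = 6
B(X) = -3*(X + √3)² (B(X) = -3*(√(3 + (X/(-4) + X/4)) + X)² = -3*(√(3 + (X*(-¼) + X*(¼))) + X)² = -3*(√(3 + (-X/4 + X/4)) + X)² = -3*(√(3 + 0) + X)² = -3*(√3 + X)² = -3*(X + √3)²)
-2527*B(t(-2)) = -(-7581)*(6 + √3)² = 7581*(6 + √3)²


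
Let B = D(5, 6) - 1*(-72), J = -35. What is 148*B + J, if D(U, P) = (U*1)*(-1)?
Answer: 9881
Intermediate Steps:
D(U, P) = -U (D(U, P) = U*(-1) = -U)
B = 67 (B = -1*5 - 1*(-72) = -5 + 72 = 67)
148*B + J = 148*67 - 35 = 9916 - 35 = 9881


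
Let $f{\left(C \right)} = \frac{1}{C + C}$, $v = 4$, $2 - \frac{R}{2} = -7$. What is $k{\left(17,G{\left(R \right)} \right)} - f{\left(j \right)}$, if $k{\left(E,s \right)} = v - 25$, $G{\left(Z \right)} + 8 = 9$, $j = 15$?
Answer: $- \frac{631}{30} \approx -21.033$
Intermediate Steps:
$R = 18$ ($R = 4 - -14 = 4 + 14 = 18$)
$G{\left(Z \right)} = 1$ ($G{\left(Z \right)} = -8 + 9 = 1$)
$k{\left(E,s \right)} = -21$ ($k{\left(E,s \right)} = 4 - 25 = -21$)
$f{\left(C \right)} = \frac{1}{2 C}$
$k{\left(17,G{\left(R \right)} \right)} - f{\left(j \right)} = -21 - \frac{1}{2 \cdot 15} = -21 - \frac{1}{2} \cdot \frac{1}{15} = -21 - \frac{1}{30} = - \frac{631}{30}$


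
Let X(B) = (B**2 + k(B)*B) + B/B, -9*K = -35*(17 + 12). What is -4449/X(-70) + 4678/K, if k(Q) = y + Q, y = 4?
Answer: 396337407/9663815 ≈ 41.013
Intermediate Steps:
k(Q) = 4 + Q
K = 1015/9 (K = -(-35)*(17 + 12)/9 = -(-35)*29/9 = -1/9*(-1015) = 1015/9 ≈ 112.78)
X(B) = 1 + B**2 + B*(4 + B) (X(B) = (B**2 + (4 + B)*B) + B/B = (B**2 + B*(4 + B)) + 1 = 1 + B**2 + B*(4 + B))
-4449/X(-70) + 4678/K = -4449/(1 + (-70)**2 - 70*(4 - 70)) + 4678/(1015/9) = -4449/(1 + 4900 - 70*(-66)) + 4678*(9/1015) = -4449/(1 + 4900 + 4620) + 42102/1015 = -4449/9521 + 42102/1015 = 396337407/9663815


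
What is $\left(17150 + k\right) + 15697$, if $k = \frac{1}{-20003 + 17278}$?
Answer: $\frac{89508074}{2725} \approx 32847.0$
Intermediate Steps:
$k = - \frac{1}{2725}$ ($k = \frac{1}{-2725} = - \frac{1}{2725} \approx -0.00036697$)
$\left(17150 + k\right) + 15697 = \left(17150 - \frac{1}{2725}\right) + 15697 = \frac{46733749}{2725} + 15697 = \frac{89508074}{2725}$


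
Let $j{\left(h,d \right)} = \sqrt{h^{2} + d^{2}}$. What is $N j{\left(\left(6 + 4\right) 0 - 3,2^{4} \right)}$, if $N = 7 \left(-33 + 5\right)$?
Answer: $- 196 \sqrt{265} \approx -3190.6$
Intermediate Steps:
$j{\left(h,d \right)} = \sqrt{d^{2} + h^{2}}$
$N = -196$ ($N = 7 \left(-28\right) = -196$)
$N j{\left(\left(6 + 4\right) 0 - 3,2^{4} \right)} = - 196 \sqrt{\left(2^{4}\right)^{2} + \left(\left(6 + 4\right) 0 - 3\right)^{2}} = - 196 \sqrt{16^{2} + \left(10 \cdot 0 - 3\right)^{2}} = - 196 \sqrt{256 + \left(0 - 3\right)^{2}} = - 196 \sqrt{256 + \left(-3\right)^{2}} = - 196 \sqrt{256 + 9} = - 196 \sqrt{265}$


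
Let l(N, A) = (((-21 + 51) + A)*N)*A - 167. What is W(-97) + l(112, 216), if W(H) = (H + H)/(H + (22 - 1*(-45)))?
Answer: 89266072/15 ≈ 5.9511e+6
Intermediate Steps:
W(H) = 2*H/(67 + H) (W(H) = (2*H)/(H + (22 + 45)) = (2*H)/(H + 67) = (2*H)/(67 + H) = 2*H/(67 + H))
l(N, A) = -167 + A*N*(30 + A) (l(N, A) = ((30 + A)*N)*A - 167 = (N*(30 + A))*A - 167 = A*N*(30 + A) - 167 = -167 + A*N*(30 + A))
W(-97) + l(112, 216) = 2*(-97)/(67 - 97) + (-167 + 112*216² + 30*216*112) = 2*(-97)/(-30) + (-167 + 112*46656 + 725760) = 2*(-97)*(-1/30) + (-167 + 5225472 + 725760) = 97/15 + 5951065 = 89266072/15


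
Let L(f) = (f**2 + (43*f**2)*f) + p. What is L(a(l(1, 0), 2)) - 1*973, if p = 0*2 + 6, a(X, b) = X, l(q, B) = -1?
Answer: -1009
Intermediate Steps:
p = 6 (p = 0 + 6 = 6)
L(f) = 6 + f**2 + 43*f**3 (L(f) = (f**2 + (43*f**2)*f) + 6 = (f**2 + 43*f**3) + 6 = 6 + f**2 + 43*f**3)
L(a(l(1, 0), 2)) - 1*973 = (6 + (-1)**2 + 43*(-1)**3) - 1*973 = (6 + 1 + 43*(-1)) - 973 = (6 + 1 - 43) - 973 = -36 - 973 = -1009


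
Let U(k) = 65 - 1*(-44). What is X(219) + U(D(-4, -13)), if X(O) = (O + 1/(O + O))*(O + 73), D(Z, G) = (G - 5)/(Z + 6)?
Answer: 192173/3 ≈ 64058.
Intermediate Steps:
D(Z, G) = (-5 + G)/(6 + Z)
U(k) = 109 (U(k) = 65 + 44 = 109)
X(O) = (73 + O)*(O + 1/(2*O)) (X(O) = (O + 1/(2*O))*(73 + O) = (73 + O)*(O + 1/(2*O)))
X(219) + U(D(-4, -13)) = (½ + 219² + 73*219 + (73/2)/219) + 109 = (½ + 47961 + 15987 + (73/2)*(1/219)) + 109 = (½ + 47961 + 15987 + ⅙) + 109 = 191846/3 + 109 = 192173/3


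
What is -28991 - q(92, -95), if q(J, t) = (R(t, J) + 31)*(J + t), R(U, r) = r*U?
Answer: -55118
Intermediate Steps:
R(U, r) = U*r
q(J, t) = (31 + J*t)*(J + t) (q(J, t) = (t*J + 31)*(J + t) = (J*t + 31)*(J + t) = (31 + J*t)*(J + t))
-28991 - q(92, -95) = -28991 - (31*92 + 31*(-95) + 92*(-95)² - 95*92²) = -28991 - (2852 - 2945 + 92*9025 - 95*8464) = -28991 - (2852 - 2945 + 830300 - 804080) = -28991 - 1*26127 = -28991 - 26127 = -55118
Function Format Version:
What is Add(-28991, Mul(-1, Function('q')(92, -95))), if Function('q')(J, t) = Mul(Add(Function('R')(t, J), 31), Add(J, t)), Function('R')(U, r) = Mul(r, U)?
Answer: -55118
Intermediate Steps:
Function('R')(U, r) = Mul(U, r)
Function('q')(J, t) = Mul(Add(31, Mul(J, t)), Add(J, t)) (Function('q')(J, t) = Mul(Add(Mul(t, J), 31), Add(J, t)) = Mul(Add(Mul(J, t), 31), Add(J, t)) = Mul(Add(31, Mul(J, t)), Add(J, t)))
Add(-28991, Mul(-1, Function('q')(92, -95))) = Add(-28991, Mul(-1, Add(Mul(31, 92), Mul(31, -95), Mul(92, Pow(-95, 2)), Mul(-95, Pow(92, 2))))) = Add(-28991, Mul(-1, Add(2852, -2945, Mul(92, 9025), Mul(-95, 8464)))) = Add(-28991, Mul(-1, Add(2852, -2945, 830300, -804080))) = Add(-28991, Mul(-1, 26127)) = Add(-28991, -26127) = -55118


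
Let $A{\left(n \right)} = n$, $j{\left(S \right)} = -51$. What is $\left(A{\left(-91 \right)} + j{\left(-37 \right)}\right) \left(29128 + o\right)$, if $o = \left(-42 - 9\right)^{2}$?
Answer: $-4505518$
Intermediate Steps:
$o = 2601$ ($o = \left(-51\right)^{2} = 2601$)
$\left(A{\left(-91 \right)} + j{\left(-37 \right)}\right) \left(29128 + o\right) = \left(-91 - 51\right) \left(29128 + 2601\right) = \left(-142\right) 31729 = -4505518$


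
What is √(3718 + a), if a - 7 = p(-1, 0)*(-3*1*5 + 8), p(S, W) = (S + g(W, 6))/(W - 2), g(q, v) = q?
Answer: 3*√1654/2 ≈ 61.004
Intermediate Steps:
p(S, W) = (S + W)/(-2 + W) (p(S, W) = (S + W)/(W - 2) = (S + W)/(-2 + W))
a = 7/2 (a = 7 + ((-1 + 0)/(-2 + 0))*(-3*1*5 + 8) = 7 + (-1/(-2))*(-3*5 + 8) = 7 + (-½*(-1))*(-15 + 8) = 7 + (½)*(-7) = 7 - 7/2 = 7/2 ≈ 3.5000)
√(3718 + a) = √(3718 + 7/2) = √(7443/2) = 3*√1654/2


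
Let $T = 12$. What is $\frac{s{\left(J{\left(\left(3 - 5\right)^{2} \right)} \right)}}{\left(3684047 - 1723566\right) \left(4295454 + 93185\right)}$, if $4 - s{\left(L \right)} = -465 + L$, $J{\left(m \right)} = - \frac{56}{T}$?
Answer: $\frac{1421}{25811530126077} \approx 5.5053 \cdot 10^{-11}$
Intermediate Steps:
$J{\left(m \right)} = - \frac{14}{3}$ ($J{\left(m \right)} = - \frac{56}{12} = \left(-56\right) \frac{1}{12} = - \frac{14}{3}$)
$s{\left(L \right)} = 469 - L$ ($s{\left(L \right)} = 4 - \left(-465 + L\right) = 469 - L$)
$\frac{s{\left(J{\left(\left(3 - 5\right)^{2} \right)} \right)}}{\left(3684047 - 1723566\right) \left(4295454 + 93185\right)} = \frac{469 - - \frac{14}{3}}{\left(3684047 - 1723566\right) \left(4295454 + 93185\right)} = \frac{469 + \frac{14}{3}}{1960481 \cdot 4388639} = \frac{1421}{3 \cdot 8603843375359} = \frac{1421}{3} \cdot \frac{1}{8603843375359} = \frac{1421}{25811530126077}$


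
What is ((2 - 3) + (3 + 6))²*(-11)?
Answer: -704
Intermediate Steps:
((2 - 3) + (3 + 6))²*(-11) = (-1 + 9)²*(-11) = 8²*(-11) = 64*(-11) = -704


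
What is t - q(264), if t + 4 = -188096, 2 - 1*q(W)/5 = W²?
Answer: 160370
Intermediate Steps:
q(W) = 10 - 5*W²
t = -188100 (t = -4 - 188096 = -188100)
t - q(264) = -188100 - (10 - 5*264²) = -188100 - (10 - 5*69696) = -188100 - (10 - 348480) = -188100 - 1*(-348470) = -188100 + 348470 = 160370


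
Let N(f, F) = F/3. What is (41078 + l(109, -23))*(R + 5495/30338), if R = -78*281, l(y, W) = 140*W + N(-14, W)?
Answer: -10786416947677/13002 ≈ -8.2960e+8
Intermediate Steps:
N(f, F) = F/3 (N(f, F) = F*(⅓) = F/3)
l(y, W) = 421*W/3 (l(y, W) = 140*W + W/3 = 421*W/3)
R = -21918
(41078 + l(109, -23))*(R + 5495/30338) = (41078 + (421/3)*(-23))*(-21918 + 5495/30338) = (41078 - 9683/3)*(-21918 + 5495*(1/30338)) = 113551*(-21918 + 785/4334)/3 = (113551/3)*(-94991827/4334) = -10786416947677/13002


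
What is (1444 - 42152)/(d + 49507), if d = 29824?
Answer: -40708/79331 ≈ -0.51314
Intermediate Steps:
(1444 - 42152)/(d + 49507) = (1444 - 42152)/(29824 + 49507) = -40708/79331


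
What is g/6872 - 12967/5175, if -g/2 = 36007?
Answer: -230890837/17781300 ≈ -12.985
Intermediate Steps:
g = -72014 (g = -2*36007 = -72014)
g/6872 - 12967/5175 = -72014/6872 - 12967/5175 = -72014*1/6872 - 12967*1/5175 = -36007/3436 - 12967/5175 = -230890837/17781300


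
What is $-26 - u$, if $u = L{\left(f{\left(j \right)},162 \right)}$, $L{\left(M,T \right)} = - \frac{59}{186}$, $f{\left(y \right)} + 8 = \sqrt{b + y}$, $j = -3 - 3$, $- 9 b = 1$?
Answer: $- \frac{4777}{186} \approx -25.683$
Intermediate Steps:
$b = - \frac{1}{9}$ ($b = \left(- \frac{1}{9}\right) 1 = - \frac{1}{9} \approx -0.11111$)
$j = -6$ ($j = -3 - 3 = -6$)
$f{\left(y \right)} = -8 + \sqrt{- \frac{1}{9} + y}$
$L{\left(M,T \right)} = - \frac{59}{186}$ ($L{\left(M,T \right)} = \left(-59\right) \frac{1}{186} = - \frac{59}{186}$)
$u = - \frac{59}{186} \approx -0.3172$
$-26 - u = -26 - - \frac{59}{186} = -26 + \frac{59}{186} = - \frac{4777}{186}$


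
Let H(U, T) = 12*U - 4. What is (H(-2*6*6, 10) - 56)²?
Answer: 853776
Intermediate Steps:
H(U, T) = -4 + 12*U
(H(-2*6*6, 10) - 56)² = ((-4 + 12*(-2*6*6)) - 56)² = ((-4 + 12*(-12*6)) - 56)² = ((-4 + 12*(-72)) - 56)² = ((-4 - 864) - 56)² = (-868 - 56)² = (-924)² = 853776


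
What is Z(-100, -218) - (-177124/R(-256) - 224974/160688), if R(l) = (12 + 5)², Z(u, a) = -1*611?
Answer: 76296223/23219416 ≈ 3.2859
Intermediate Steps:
Z(u, a) = -611
R(l) = 289 (R(l) = 17² = 289)
Z(-100, -218) - (-177124/R(-256) - 224974/160688) = -611 - (-177124/289 - 224974/160688) = -611 - (-177124*1/289 - 224974*1/160688) = -611 - (-177124/289 - 112487/80344) = -611 - 1*(-14263359399/23219416) = -611 + 14263359399/23219416 = 76296223/23219416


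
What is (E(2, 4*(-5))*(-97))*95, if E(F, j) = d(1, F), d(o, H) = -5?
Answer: 46075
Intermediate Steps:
E(F, j) = -5
(E(2, 4*(-5))*(-97))*95 = -5*(-97)*95 = 485*95 = 46075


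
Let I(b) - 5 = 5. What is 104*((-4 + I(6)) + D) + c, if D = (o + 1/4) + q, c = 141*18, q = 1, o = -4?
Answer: 2876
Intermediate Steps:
I(b) = 10 (I(b) = 5 + 5 = 10)
c = 2538
D = -11/4 (D = (-4 + 1/4) + 1 = -15/4 + 1 = -11/4 ≈ -2.7500)
104*((-4 + I(6)) + D) + c = 104*((-4 + 10) - 11/4) + 2538 = 104*(6 - 11/4) + 2538 = 104*(13/4) + 2538 = 338 + 2538 = 2876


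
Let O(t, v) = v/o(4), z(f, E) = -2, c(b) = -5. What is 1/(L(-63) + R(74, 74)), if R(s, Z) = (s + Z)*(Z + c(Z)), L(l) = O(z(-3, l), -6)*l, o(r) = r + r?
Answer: 4/41037 ≈ 9.7473e-5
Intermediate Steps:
o(r) = 2*r
O(t, v) = v/8 (O(t, v) = v/((2*4)) = v/8)
L(l) = -3*l/4 (L(l) = ((1/8)*(-6))*l = -3*l/4)
R(s, Z) = (-5 + Z)*(Z + s) (R(s, Z) = (s + Z)*(Z - 5) = (Z + s)*(-5 + Z) = (-5 + Z)*(Z + s))
1/(L(-63) + R(74, 74)) = 1/(-3/4*(-63) + (74**2 - 5*74 - 5*74 + 74*74)) = 1/(189/4 + (5476 - 370 - 370 + 5476)) = 1/(189/4 + 10212) = 1/(41037/4) = 4/41037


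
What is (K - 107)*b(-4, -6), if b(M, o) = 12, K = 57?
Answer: -600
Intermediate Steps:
(K - 107)*b(-4, -6) = (57 - 107)*12 = -50*12 = -600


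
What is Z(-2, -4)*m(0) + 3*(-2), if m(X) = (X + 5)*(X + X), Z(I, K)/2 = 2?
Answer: -6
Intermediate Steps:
Z(I, K) = 4 (Z(I, K) = 2*2 = 4)
m(X) = 2*X*(5 + X) (m(X) = (5 + X)*(2*X) = 2*X*(5 + X))
Z(-2, -4)*m(0) + 3*(-2) = 4*(2*0*(5 + 0)) + 3*(-2) = 4*(2*0*5) - 6 = 4*0 - 6 = 0 - 6 = -6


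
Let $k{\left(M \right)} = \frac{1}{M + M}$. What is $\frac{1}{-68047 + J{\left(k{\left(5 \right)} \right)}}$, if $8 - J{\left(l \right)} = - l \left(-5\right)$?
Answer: $- \frac{2}{136079} \approx -1.4697 \cdot 10^{-5}$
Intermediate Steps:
$k{\left(M \right)} = \frac{1}{2 M}$
$J{\left(l \right)} = 8 - 5 l$ ($J{\left(l \right)} = 8 - - l \left(-5\right) = 8 - 5 l$)
$\frac{1}{-68047 + J{\left(k{\left(5 \right)} \right)}} = \frac{1}{-68047 + \left(8 - 5 \frac{1}{2 \cdot 5}\right)} = \frac{1}{-68047 + \left(8 - 5 \cdot \frac{1}{2} \cdot \frac{1}{5}\right)} = \frac{1}{-68047 + \left(8 - \frac{1}{2}\right)} = \frac{1}{-68047 + \frac{15}{2}} = \frac{1}{- \frac{136079}{2}} = - \frac{2}{136079}$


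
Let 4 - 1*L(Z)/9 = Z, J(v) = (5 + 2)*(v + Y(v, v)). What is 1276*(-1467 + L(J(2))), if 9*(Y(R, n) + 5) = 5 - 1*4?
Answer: -1593724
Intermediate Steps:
Y(R, n) = -44/9 (Y(R, n) = -5 + (5 - 1*4)/9 = -5 + (5 - 4)/9 = -5 + (⅑)*1 = -5 + ⅑ = -44/9)
J(v) = -308/9 + 7*v (J(v) = (5 + 2)*(v - 44/9) = 7*(-44/9 + v) = -308/9 + 7*v)
L(Z) = 36 - 9*Z
1276*(-1467 + L(J(2))) = 1276*(-1467 + (36 - 9*(-308/9 + 7*2))) = 1276*(-1467 + (36 - 9*(-308/9 + 14))) = 1276*(-1467 + (36 - 9*(-182/9))) = 1276*(-1467 + (36 + 182)) = 1276*(-1467 + 218) = 1276*(-1249) = -1593724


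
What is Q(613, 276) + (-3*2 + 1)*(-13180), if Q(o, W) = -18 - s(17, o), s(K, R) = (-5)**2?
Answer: 65857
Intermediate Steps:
s(K, R) = 25
Q(o, W) = -43 (Q(o, W) = -18 - 1*25 = -18 - 25 = -43)
Q(613, 276) + (-3*2 + 1)*(-13180) = -43 + (-3*2 + 1)*(-13180) = -43 + (-6 + 1)*(-13180) = -43 - 5*(-13180) = -43 + 65900 = 65857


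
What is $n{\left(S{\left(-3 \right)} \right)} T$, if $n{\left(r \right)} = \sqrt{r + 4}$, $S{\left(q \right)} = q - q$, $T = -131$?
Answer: $-262$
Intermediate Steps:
$S{\left(q \right)} = 0$
$n{\left(r \right)} = \sqrt{4 + r}$
$n{\left(S{\left(-3 \right)} \right)} T = \sqrt{4 + 0} \left(-131\right) = \sqrt{4} \left(-131\right) = 2 \left(-131\right) = -262$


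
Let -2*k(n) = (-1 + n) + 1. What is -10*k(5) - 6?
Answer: 19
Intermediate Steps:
k(n) = -n/2 (k(n) = -((-1 + n) + 1)/2 = -n/2)
-10*k(5) - 6 = -(-5)*5 - 6 = -10*(-5/2) - 6 = 25 - 6 = 19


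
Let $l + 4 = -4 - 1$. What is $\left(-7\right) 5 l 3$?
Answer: $945$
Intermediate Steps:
$l = -9$ ($l = -4 - 5 = -9$)
$\left(-7\right) 5 l 3 = \left(-7\right) 5 \left(\left(-9\right) 3\right) = \left(-35\right) \left(-27\right) = 945$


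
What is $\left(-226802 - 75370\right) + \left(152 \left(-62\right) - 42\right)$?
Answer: $-311638$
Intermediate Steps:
$\left(-226802 - 75370\right) + \left(152 \left(-62\right) - 42\right) = -302172 - 9466 = -311638$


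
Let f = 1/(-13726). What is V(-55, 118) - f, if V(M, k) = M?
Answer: -754929/13726 ≈ -55.000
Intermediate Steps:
f = -1/13726 ≈ -7.2854e-5
V(-55, 118) - f = -55 - 1*(-1/13726) = -55 + 1/13726 = -754929/13726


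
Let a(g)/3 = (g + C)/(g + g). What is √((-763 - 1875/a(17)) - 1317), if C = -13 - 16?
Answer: I*√11130/6 ≈ 17.583*I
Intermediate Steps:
C = -29
a(g) = 3*(-29 + g)/(2*g) (a(g) = 3*((g - 29)/(g + g)) = 3*((-29 + g)/((2*g))) = 3*((-29 + g)*(1/(2*g))) = 3*((-29 + g)/(2*g)) = 3*(-29 + g)/(2*g))
√((-763 - 1875/a(17)) - 1317) = √((-763 - 1875/((3/2)*(-29 + 17)/17)) - 1317) = √((-763 - 1875/((3/2)*(1/17)*(-12))) - 1317) = √((-763 - 1875/(-18/17)) - 1317) = √((-763 - 1875*(-17)/18) - 1317) = √((-763 - 1*(-10625/6)) - 1317) = √((-763 + 10625/6) - 1317) = √(6047/6 - 1317) = √(-1855/6) = I*√11130/6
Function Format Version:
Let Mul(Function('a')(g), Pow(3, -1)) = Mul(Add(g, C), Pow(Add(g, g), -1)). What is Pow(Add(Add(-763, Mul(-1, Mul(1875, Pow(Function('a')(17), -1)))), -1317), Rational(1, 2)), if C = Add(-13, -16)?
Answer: Mul(Rational(1, 6), I, Pow(11130, Rational(1, 2))) ≈ Mul(17.583, I)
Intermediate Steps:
C = -29
Function('a')(g) = Mul(Rational(3, 2), Pow(g, -1), Add(-29, g)) (Function('a')(g) = Mul(3, Mul(Add(g, -29), Pow(Add(g, g), -1))) = Mul(3, Mul(Add(-29, g), Pow(Mul(2, g), -1))) = Mul(3, Mul(Add(-29, g), Mul(Rational(1, 2), Pow(g, -1)))) = Mul(3, Mul(Rational(1, 2), Pow(g, -1), Add(-29, g))) = Mul(Rational(3, 2), Pow(g, -1), Add(-29, g)))
Pow(Add(Add(-763, Mul(-1, Mul(1875, Pow(Function('a')(17), -1)))), -1317), Rational(1, 2)) = Pow(Add(Add(-763, Mul(-1, Mul(1875, Pow(Mul(Rational(3, 2), Pow(17, -1), Add(-29, 17)), -1)))), -1317), Rational(1, 2)) = Pow(Add(Add(-763, Mul(-1, Mul(1875, Pow(Mul(Rational(3, 2), Rational(1, 17), -12), -1)))), -1317), Rational(1, 2)) = Pow(Add(Add(-763, Mul(-1, Mul(1875, Pow(Rational(-18, 17), -1)))), -1317), Rational(1, 2)) = Pow(Add(Add(-763, Mul(-1, Mul(1875, Rational(-17, 18)))), -1317), Rational(1, 2)) = Pow(Add(Add(-763, Mul(-1, Rational(-10625, 6))), -1317), Rational(1, 2)) = Pow(Add(Add(-763, Rational(10625, 6)), -1317), Rational(1, 2)) = Pow(Add(Rational(6047, 6), -1317), Rational(1, 2)) = Pow(Rational(-1855, 6), Rational(1, 2)) = Mul(Rational(1, 6), I, Pow(11130, Rational(1, 2)))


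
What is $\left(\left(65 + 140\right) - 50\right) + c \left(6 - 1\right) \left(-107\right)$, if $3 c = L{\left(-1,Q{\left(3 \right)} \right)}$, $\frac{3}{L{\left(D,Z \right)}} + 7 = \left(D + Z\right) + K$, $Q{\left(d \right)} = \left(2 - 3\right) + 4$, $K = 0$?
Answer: $262$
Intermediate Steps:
$Q{\left(d \right)} = 3$ ($Q{\left(d \right)} = -1 + 4 = 3$)
$L{\left(D,Z \right)} = \frac{3}{-7 + D + Z}$ ($L{\left(D,Z \right)} = \frac{3}{-7 + \left(\left(D + Z\right) + 0\right)} = \frac{3}{-7 + \left(D + Z\right)} = \frac{3}{-7 + D + Z}$)
$c = - \frac{1}{5}$ ($c = \frac{3 \frac{1}{-7 - 1 + 3}}{3} = \frac{3 \frac{1}{-5}}{3} = \frac{3 \left(- \frac{1}{5}\right)}{3} = \frac{1}{3} \left(- \frac{3}{5}\right) = - \frac{1}{5} \approx -0.2$)
$\left(\left(65 + 140\right) - 50\right) + c \left(6 - 1\right) \left(-107\right) = \left(\left(65 + 140\right) - 50\right) + - \frac{6 - 1}{5} \left(-107\right) = \left(205 - 50\right) + \left(- \frac{1}{5}\right) 5 \left(-107\right) = 155 - -107 = 155 + 107 = 262$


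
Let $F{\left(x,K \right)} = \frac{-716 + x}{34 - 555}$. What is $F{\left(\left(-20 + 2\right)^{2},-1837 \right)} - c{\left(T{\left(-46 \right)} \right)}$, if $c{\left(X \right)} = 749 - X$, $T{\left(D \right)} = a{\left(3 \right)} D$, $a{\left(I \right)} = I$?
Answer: $- \frac{461735}{521} \approx -886.25$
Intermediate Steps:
$T{\left(D \right)} = 3 D$
$F{\left(x,K \right)} = \frac{716}{521} - \frac{x}{521}$ ($F{\left(x,K \right)} = \frac{-716 + x}{-521} = \left(-716 + x\right) \left(- \frac{1}{521}\right) = \frac{716}{521} - \frac{x}{521}$)
$F{\left(\left(-20 + 2\right)^{2},-1837 \right)} - c{\left(T{\left(-46 \right)} \right)} = \left(\frac{716}{521} - \frac{\left(-20 + 2\right)^{2}}{521}\right) - \left(749 - 3 \left(-46\right)\right) = \left(\frac{716}{521} - \frac{\left(-18\right)^{2}}{521}\right) - \left(749 - -138\right) = \left(\frac{716}{521} - \frac{324}{521}\right) - \left(749 + 138\right) = \left(\frac{716}{521} - \frac{324}{521}\right) - 887 = \frac{392}{521} - 887 = - \frac{461735}{521}$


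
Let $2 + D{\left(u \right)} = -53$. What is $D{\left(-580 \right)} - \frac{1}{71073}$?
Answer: $- \frac{3909016}{71073} \approx -55.0$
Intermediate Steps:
$D{\left(u \right)} = -55$ ($D{\left(u \right)} = -2 - 53 = -55$)
$D{\left(-580 \right)} - \frac{1}{71073} = -55 - \frac{1}{71073} = - \frac{3909016}{71073}$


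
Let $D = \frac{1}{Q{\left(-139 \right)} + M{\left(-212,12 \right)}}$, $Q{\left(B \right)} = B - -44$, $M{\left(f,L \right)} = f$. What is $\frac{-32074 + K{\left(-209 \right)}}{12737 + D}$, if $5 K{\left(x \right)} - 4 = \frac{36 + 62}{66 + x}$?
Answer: $- \frac{3520128926}{1397917235} \approx -2.5181$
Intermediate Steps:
$Q{\left(B \right)} = 44 + B$ ($Q{\left(B \right)} = B + 44 = 44 + B$)
$D = - \frac{1}{307}$ ($D = \frac{1}{\left(44 - 139\right) - 212} = \frac{1}{-95 - 212} = \frac{1}{-307} = - \frac{1}{307} \approx -0.0032573$)
$K{\left(x \right)} = \frac{4}{5} + \frac{98}{5 \left(66 + x\right)}$ ($K{\left(x \right)} = \frac{4}{5} + \frac{\left(36 + 62\right) \frac{1}{66 + x}}{5} = \frac{4}{5} + \frac{98 \frac{1}{66 + x}}{5} = \frac{4}{5} + \frac{98}{5 \left(66 + x\right)}$)
$\frac{-32074 + K{\left(-209 \right)}}{12737 + D} = \frac{-32074 + \frac{2 \left(181 + 2 \left(-209\right)\right)}{5 \left(66 - 209\right)}}{12737 - \frac{1}{307}} = \frac{-32074 + \frac{2 \left(181 - 418\right)}{5 \left(-143\right)}}{\frac{3910258}{307}} = \left(-32074 + \frac{2}{5} \left(- \frac{1}{143}\right) \left(-237\right)\right) \frac{307}{3910258} = \left(-32074 + \frac{474}{715}\right) \frac{307}{3910258} = \left(- \frac{22932436}{715}\right) \frac{307}{3910258} = - \frac{3520128926}{1397917235}$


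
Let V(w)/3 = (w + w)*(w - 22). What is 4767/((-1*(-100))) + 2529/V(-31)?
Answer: 7874331/164300 ≈ 47.927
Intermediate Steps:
V(w) = 6*w*(-22 + w) (V(w) = 3*((w + w)*(w - 22)) = 3*((2*w)*(-22 + w)) = 3*(2*w*(-22 + w)) = 6*w*(-22 + w))
4767/((-1*(-100))) + 2529/V(-31) = 4767/((-1*(-100))) + 2529/((6*(-31)*(-22 - 31))) = 4767/100 + 2529/((6*(-31)*(-53))) = 4767*(1/100) + 2529/9858 = 4767/100 + 2529*(1/9858) = 4767/100 + 843/3286 = 7874331/164300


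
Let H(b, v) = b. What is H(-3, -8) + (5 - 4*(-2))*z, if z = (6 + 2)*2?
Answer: 205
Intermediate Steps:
z = 16 (z = 8*2 = 16)
H(-3, -8) + (5 - 4*(-2))*z = -3 + (5 - 4*(-2))*16 = -3 + (5 + 8)*16 = -3 + 13*16 = -3 + 208 = 205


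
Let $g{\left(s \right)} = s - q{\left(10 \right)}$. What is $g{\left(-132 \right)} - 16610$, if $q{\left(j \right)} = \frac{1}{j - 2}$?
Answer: $- \frac{133937}{8} \approx -16742.0$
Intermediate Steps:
$q{\left(j \right)} = \frac{1}{-2 + j}$
$g{\left(s \right)} = - \frac{1}{8} + s$ ($g{\left(s \right)} = s - \frac{1}{-2 + 10} = s - \frac{1}{8} = - \frac{1}{8} + s$)
$g{\left(-132 \right)} - 16610 = \left(- \frac{1}{8} - 132\right) - 16610 = - \frac{1057}{8} - 16610 = - \frac{133937}{8}$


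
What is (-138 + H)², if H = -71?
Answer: 43681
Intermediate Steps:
(-138 + H)² = (-138 - 71)² = (-209)² = 43681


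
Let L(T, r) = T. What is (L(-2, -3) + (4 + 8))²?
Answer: 100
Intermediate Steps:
(L(-2, -3) + (4 + 8))² = (-2 + (4 + 8))² = (-2 + 12)² = 10² = 100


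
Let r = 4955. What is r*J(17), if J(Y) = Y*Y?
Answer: 1431995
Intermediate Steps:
J(Y) = Y²
r*J(17) = 4955*17² = 4955*289 = 1431995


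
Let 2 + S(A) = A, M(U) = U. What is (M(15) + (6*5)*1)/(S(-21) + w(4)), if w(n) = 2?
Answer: -15/7 ≈ -2.1429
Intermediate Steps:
S(A) = -2 + A
(M(15) + (6*5)*1)/(S(-21) + w(4)) = (15 + (6*5)*1)/((-2 - 21) + 2) = (15 + 30*1)/(-23 + 2) = (15 + 30)/(-21) = 45*(-1/21) = -15/7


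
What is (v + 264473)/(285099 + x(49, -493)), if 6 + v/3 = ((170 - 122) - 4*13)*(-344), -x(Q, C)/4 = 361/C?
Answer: 132411419/140555251 ≈ 0.94206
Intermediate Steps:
x(Q, C) = -1444/C
v = 4110 (v = -18 + 3*(((170 - 122) - 4*13)*(-344)) = -18 + 3*((48 - 52)*(-344)) = -18 + 3*(-4*(-344)) = -18 + 3*1376 = -18 + 4128 = 4110)
(v + 264473)/(285099 + x(49, -493)) = (4110 + 264473)/(285099 - 1444/(-493)) = 268583/(285099 - 1444*(-1/493)) = 268583/(285099 + 1444/493) = 268583/(140555251/493) = 268583*(493/140555251) = 132411419/140555251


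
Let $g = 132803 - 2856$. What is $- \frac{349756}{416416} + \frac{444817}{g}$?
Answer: $\frac{3176799385}{1229818408} \approx 2.5831$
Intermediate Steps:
$g = 129947$ ($g = 132803 - 2856 = 129947$)
$- \frac{349756}{416416} + \frac{444817}{g} = - \frac{349756}{416416} + \frac{444817}{129947} = \left(-349756\right) \frac{1}{416416} + 444817 \cdot \frac{1}{129947} = - \frac{7949}{9464} + \frac{444817}{129947} = \frac{3176799385}{1229818408}$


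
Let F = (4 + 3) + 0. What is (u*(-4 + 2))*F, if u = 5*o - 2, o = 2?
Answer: -112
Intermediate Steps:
u = 8 (u = 5*2 - 2 = 10 - 2 = 8)
F = 7 (F = 7 + 0 = 7)
(u*(-4 + 2))*F = (8*(-4 + 2))*7 = (8*(-2))*7 = -16*7 = -112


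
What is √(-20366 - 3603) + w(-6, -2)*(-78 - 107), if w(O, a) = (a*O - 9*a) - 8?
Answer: -4070 + I*√23969 ≈ -4070.0 + 154.82*I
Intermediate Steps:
w(O, a) = -8 - 9*a + O*a (w(O, a) = (O*a - 9*a) - 8 = (-9*a + O*a) - 8 = -8 - 9*a + O*a)
√(-20366 - 3603) + w(-6, -2)*(-78 - 107) = √(-20366 - 3603) + (-8 - 9*(-2) - 6*(-2))*(-78 - 107) = √(-23969) + (-8 + 18 + 12)*(-185) = I*√23969 + 22*(-185) = I*√23969 - 4070 = -4070 + I*√23969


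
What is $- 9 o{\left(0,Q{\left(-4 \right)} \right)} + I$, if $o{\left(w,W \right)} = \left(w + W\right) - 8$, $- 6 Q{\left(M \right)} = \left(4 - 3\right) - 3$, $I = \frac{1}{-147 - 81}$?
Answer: $\frac{15731}{228} \approx 68.996$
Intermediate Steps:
$I = - \frac{1}{228}$ ($I = \frac{1}{-228} = - \frac{1}{228} \approx -0.004386$)
$Q{\left(M \right)} = \frac{1}{3}$ ($Q{\left(M \right)} = - \frac{\left(4 - 3\right) - 3}{6} = - \frac{1 - 3}{6} = \left(- \frac{1}{6}\right) \left(-2\right) = \frac{1}{3}$)
$o{\left(w,W \right)} = -8 + W + w$ ($o{\left(w,W \right)} = \left(W + w\right) - 8 = -8 + W + w$)
$- 9 o{\left(0,Q{\left(-4 \right)} \right)} + I = - 9 \left(-8 + \frac{1}{3} + 0\right) - \frac{1}{228} = \left(-9\right) \left(- \frac{23}{3}\right) - \frac{1}{228} = 69 - \frac{1}{228} = \frac{15731}{228}$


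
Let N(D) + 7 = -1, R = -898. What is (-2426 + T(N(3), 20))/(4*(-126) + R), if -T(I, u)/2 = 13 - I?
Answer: 1234/701 ≈ 1.7603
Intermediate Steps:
N(D) = -8 (N(D) = -7 - 1 = -8)
T(I, u) = -26 + 2*I (T(I, u) = -2*(13 - I) = -26 + 2*I)
(-2426 + T(N(3), 20))/(4*(-126) + R) = (-2426 + (-26 + 2*(-8)))/(4*(-126) - 898) = (-2426 + (-26 - 16))/(-504 - 898) = (-2426 - 42)/(-1402) = -2468*(-1/1402) = 1234/701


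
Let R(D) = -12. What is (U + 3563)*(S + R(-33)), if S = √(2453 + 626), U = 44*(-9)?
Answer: -38004 + 3167*√3079 ≈ 1.3773e+5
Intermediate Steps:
U = -396
S = √3079 ≈ 55.489
(U + 3563)*(S + R(-33)) = (-396 + 3563)*(√3079 - 12) = 3167*(-12 + √3079) = -38004 + 3167*√3079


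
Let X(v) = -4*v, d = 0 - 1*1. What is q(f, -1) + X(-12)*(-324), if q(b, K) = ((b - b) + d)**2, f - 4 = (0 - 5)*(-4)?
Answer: -15551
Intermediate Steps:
d = -1 (d = 0 - 1 = -1)
f = 24 (f = 4 + (0 - 5)*(-4) = 4 - 5*(-4) = 4 + 20 = 24)
q(b, K) = 1 (q(b, K) = ((b - b) - 1)**2 = (0 - 1)**2 = (-1)**2 = 1)
q(f, -1) + X(-12)*(-324) = 1 - 4*(-12)*(-324) = 1 + 48*(-324) = 1 - 15552 = -15551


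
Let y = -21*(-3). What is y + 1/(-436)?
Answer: 27467/436 ≈ 62.998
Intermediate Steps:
y = 63
y + 1/(-436) = 63 + 1/(-436) = 63 - 1/436 = 27467/436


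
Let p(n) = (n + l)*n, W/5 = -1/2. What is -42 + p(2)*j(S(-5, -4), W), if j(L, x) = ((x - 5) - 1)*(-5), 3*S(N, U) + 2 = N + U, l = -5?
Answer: -297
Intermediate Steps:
S(N, U) = -⅔ + N/3 + U/3 (S(N, U) = -⅔ + (N + U)/3 = -⅔ + (N/3 + U/3) = -⅔ + N/3 + U/3)
W = -5/2 (W = 5*(-1/2) = 5*(-1*½) = 5*(-½) = -5/2 ≈ -2.5000)
j(L, x) = 30 - 5*x (j(L, x) = ((-5 + x) - 1)*(-5) = (-6 + x)*(-5) = 30 - 5*x)
p(n) = n*(-5 + n) (p(n) = (n - 5)*n = (-5 + n)*n = n*(-5 + n))
-42 + p(2)*j(S(-5, -4), W) = -42 + (2*(-5 + 2))*(30 - 5*(-5/2)) = -42 + (2*(-3))*(30 + 25/2) = -42 - 6*85/2 = -42 - 255 = -297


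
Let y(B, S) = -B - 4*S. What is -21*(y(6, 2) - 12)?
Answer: 546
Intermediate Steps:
-21*(y(6, 2) - 12) = -21*((-1*6 - 4*2) - 12) = -21*((-6 - 8) - 12) = -21*(-14 - 12) = -21*(-26) = 546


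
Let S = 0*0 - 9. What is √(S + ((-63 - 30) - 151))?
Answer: I*√253 ≈ 15.906*I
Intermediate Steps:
S = -9 (S = 0 - 9 = -9)
√(S + ((-63 - 30) - 151)) = √(-9 + ((-63 - 30) - 151)) = √(-9 + (-93 - 151)) = √(-9 - 244) = √(-253) = I*√253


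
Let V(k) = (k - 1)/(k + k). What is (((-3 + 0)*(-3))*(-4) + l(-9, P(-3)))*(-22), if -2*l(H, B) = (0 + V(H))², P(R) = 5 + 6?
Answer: 64427/81 ≈ 795.39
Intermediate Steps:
P(R) = 11
V(k) = (-1 + k)/(2*k) (V(k) = (-1 + k)/((2*k)) = (-1 + k)*(1/(2*k)) = (-1 + k)/(2*k))
l(H, B) = -(-1 + H)²/(8*H²) (l(H, B) = -(0 + (-1 + H)/(2*H))²/2 = -(-1 + H)²/(4*H²)/2 = -(-1 + H)²/(8*H²))
(((-3 + 0)*(-3))*(-4) + l(-9, P(-3)))*(-22) = (((-3 + 0)*(-3))*(-4) - ⅛*(-1 - 9)²/(-9)²)*(-22) = (-3*(-3)*(-4) - ⅛*1/81*(-10)²)*(-22) = (9*(-4) - ⅛*1/81*100)*(-22) = (-36 - 25/162)*(-22) = -5857/162*(-22) = 64427/81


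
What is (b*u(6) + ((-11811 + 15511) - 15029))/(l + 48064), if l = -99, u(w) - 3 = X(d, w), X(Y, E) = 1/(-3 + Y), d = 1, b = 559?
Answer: -19863/95930 ≈ -0.20706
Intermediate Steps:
u(w) = 5/2 (u(w) = 3 + 1/(-3 + 1) = 3 + 1/(-2) = 3 - 1/2 = 5/2)
(b*u(6) + ((-11811 + 15511) - 15029))/(l + 48064) = (559*(5/2) + ((-11811 + 15511) - 15029))/(-99 + 48064) = (2795/2 + (3700 - 15029))/47965 = (2795/2 - 11329)*(1/47965) = -19863/2*1/47965 = -19863/95930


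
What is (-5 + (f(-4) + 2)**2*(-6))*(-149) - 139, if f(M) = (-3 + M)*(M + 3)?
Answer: 73020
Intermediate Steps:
f(M) = (-3 + M)*(3 + M)
(-5 + (f(-4) + 2)**2*(-6))*(-149) - 139 = (-5 + ((-9 + (-4)**2) + 2)**2*(-6))*(-149) - 139 = (-5 + ((-9 + 16) + 2)**2*(-6))*(-149) - 139 = (-5 + (7 + 2)**2*(-6))*(-149) - 139 = (-5 + 9**2*(-6))*(-149) - 139 = (-5 + 81*(-6))*(-149) - 139 = (-5 - 486)*(-149) - 139 = -491*(-149) - 139 = 73159 - 139 = 73020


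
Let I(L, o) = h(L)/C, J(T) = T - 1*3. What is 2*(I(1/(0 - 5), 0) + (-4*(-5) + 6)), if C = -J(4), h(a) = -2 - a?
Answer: 278/5 ≈ 55.600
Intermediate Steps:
J(T) = -3 + T (J(T) = T - 3 = -3 + T)
C = -1 (C = -(-3 + 4) = -1*1 = -1)
I(L, o) = 2 + L (I(L, o) = (-2 - L)/(-1) = (-2 - L)*(-1) = 2 + L)
2*(I(1/(0 - 5), 0) + (-4*(-5) + 6)) = 2*((2 + 1/(0 - 5)) + (-4*(-5) + 6)) = 2*((2 + 1/(-5)) + (20 + 6)) = 2*((2 - ⅕) + 26) = 2*(9/5 + 26) = 2*(139/5) = 278/5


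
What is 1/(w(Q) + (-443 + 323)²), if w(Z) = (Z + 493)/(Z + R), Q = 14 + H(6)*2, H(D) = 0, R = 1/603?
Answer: 8443/121884921 ≈ 6.9270e-5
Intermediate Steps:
R = 1/603 ≈ 0.0016584
Q = 14 (Q = 14 + 0*2 = 14 + 0 = 14)
w(Z) = (493 + Z)/(1/603 + Z) (w(Z) = (Z + 493)/(Z + 1/603) = (493 + Z)/(1/603 + Z))
1/(w(Q) + (-443 + 323)²) = 1/(603*(493 + 14)/(1 + 603*14) + (-443 + 323)²) = 1/(603*507/(1 + 8442) + (-120)²) = 1/(603*507/8443 + 14400) = 1/(603*(1/8443)*507 + 14400) = 1/(305721/8443 + 14400) = 1/(121884921/8443) = 8443/121884921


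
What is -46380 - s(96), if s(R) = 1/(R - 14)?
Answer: -3803161/82 ≈ -46380.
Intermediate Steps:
s(R) = 1/(-14 + R)
-46380 - s(96) = -46380 - 1/(-14 + 96) = -46380 - 1/82 = -3803161/82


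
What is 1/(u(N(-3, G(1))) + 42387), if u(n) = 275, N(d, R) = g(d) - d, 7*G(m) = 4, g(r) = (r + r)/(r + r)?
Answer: 1/42662 ≈ 2.3440e-5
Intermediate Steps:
g(r) = 1 (g(r) = (2*r)/((2*r)) = (2*r)*(1/(2*r)) = 1)
G(m) = 4/7 (G(m) = (1/7)*4 = 4/7)
N(d, R) = 1 - d
1/(u(N(-3, G(1))) + 42387) = 1/(275 + 42387) = 1/42662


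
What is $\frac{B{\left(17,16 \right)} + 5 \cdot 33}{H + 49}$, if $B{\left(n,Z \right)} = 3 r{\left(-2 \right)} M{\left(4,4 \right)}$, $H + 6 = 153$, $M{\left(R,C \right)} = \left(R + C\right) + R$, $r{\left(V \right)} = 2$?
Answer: $\frac{237}{196} \approx 1.2092$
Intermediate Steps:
$M{\left(R,C \right)} = C + 2 R$ ($M{\left(R,C \right)} = \left(C + R\right) + R = C + 2 R$)
$H = 147$ ($H = -6 + 153 = 147$)
$B{\left(n,Z \right)} = 72$ ($B{\left(n,Z \right)} = 3 \cdot 2 \left(4 + 2 \cdot 4\right) = 6 \left(4 + 8\right) = 6 \cdot 12 = 72$)
$\frac{B{\left(17,16 \right)} + 5 \cdot 33}{H + 49} = \frac{72 + 5 \cdot 33}{147 + 49} = \frac{72 + 165}{196} = 237 \cdot \frac{1}{196} = \frac{237}{196}$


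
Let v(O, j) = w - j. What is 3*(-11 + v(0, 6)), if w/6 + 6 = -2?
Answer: -195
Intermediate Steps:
w = -48 (w = -36 + 6*(-2) = -36 - 12 = -48)
v(O, j) = -48 - j
3*(-11 + v(0, 6)) = 3*(-11 + (-48 - 1*6)) = 3*(-11 + (-48 - 6)) = 3*(-11 - 54) = 3*(-65) = -195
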